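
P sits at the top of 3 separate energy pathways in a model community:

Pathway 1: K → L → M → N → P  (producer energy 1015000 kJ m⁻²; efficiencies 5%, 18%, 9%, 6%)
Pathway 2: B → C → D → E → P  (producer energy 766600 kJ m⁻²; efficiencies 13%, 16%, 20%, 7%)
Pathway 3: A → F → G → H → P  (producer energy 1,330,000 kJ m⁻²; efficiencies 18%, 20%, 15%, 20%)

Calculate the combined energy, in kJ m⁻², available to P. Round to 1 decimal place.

Pathway 1: 1015000 × 0.05 × 0.18 × 0.09 × 0.06 = 49.329 kJ m⁻²
Pathway 2: 766600 × 0.13 × 0.16 × 0.2 × 0.07 = 223.23392 kJ m⁻²
Pathway 3: 1330000 × 0.18 × 0.2 × 0.15 × 0.2 = 1436.4 kJ m⁻²
Total at P: 49.329 + 223.23392 + 1436.4 = 1708.96292 kJ m⁻²

1709.0 kJ m⁻²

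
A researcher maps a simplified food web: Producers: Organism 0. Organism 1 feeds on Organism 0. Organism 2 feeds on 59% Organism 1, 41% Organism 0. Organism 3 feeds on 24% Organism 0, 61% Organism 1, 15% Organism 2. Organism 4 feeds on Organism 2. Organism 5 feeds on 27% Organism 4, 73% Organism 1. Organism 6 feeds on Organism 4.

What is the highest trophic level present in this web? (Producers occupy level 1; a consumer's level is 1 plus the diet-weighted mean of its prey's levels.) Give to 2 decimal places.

4.59

Organism 1: 1 + 1 = 2
Organism 2: 1 + (0.59×2 + 0.41×1) = 2.59
Organism 3: 1 + (0.24×1 + 0.61×2 + 0.15×2.59) = 2.8485
Organism 4: 1 + 2.59 = 3.59
Organism 5: 1 + (0.27×3.59 + 0.73×2) = 3.4293
Organism 6: 1 + 3.59 = 4.59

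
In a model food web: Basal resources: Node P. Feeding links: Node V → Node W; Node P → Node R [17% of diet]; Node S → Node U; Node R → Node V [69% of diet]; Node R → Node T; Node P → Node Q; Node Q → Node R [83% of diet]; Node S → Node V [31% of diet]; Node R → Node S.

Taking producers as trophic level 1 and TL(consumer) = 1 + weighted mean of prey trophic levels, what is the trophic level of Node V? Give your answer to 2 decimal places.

Node Q: 1 + 1 = 2
Node R: 1 + (0.17×1 + 0.83×2) = 2.83
Node S: 1 + 2.83 = 3.83
Node T: 1 + 2.83 = 3.83
Node U: 1 + 3.83 = 4.83
Node V: 1 + (0.31×3.83 + 0.69×2.83) = 4.14
Node W: 1 + 4.14 = 5.14

4.14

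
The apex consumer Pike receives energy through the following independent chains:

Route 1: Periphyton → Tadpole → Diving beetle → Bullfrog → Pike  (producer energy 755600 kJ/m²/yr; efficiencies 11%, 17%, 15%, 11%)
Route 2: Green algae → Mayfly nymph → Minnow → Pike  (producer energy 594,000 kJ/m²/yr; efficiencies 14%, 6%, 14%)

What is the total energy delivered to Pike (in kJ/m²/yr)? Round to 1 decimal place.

Route 1: 755600 × 0.11 × 0.17 × 0.15 × 0.11 = 233.14038 kJ/m²/yr
Route 2: 594000 × 0.14 × 0.06 × 0.14 = 698.544 kJ/m²/yr
Total at Pike: 233.14038 + 698.544 = 931.68438 kJ/m²/yr

931.7 kJ/m²/yr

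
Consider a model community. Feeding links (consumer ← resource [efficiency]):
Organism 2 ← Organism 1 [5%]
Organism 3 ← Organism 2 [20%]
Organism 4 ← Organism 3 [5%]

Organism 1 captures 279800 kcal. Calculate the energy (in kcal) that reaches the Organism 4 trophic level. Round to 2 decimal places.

Organism 2: 279800 × 0.05 = 13990 kcal
Organism 3: 13990 × 0.2 = 2798 kcal
Organism 4: 2798 × 0.05 = 139.9 kcal

139.90 kcal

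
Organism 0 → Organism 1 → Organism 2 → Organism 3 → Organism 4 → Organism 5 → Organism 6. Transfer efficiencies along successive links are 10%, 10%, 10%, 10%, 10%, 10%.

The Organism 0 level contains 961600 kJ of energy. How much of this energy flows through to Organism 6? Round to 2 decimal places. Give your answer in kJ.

Organism 1: 961600 × 0.1 = 96160 kJ
Organism 2: 96160 × 0.1 = 9616 kJ
Organism 3: 9616 × 0.1 = 961.6 kJ
Organism 4: 961.6 × 0.1 = 96.16 kJ
Organism 5: 96.16 × 0.1 = 9.616 kJ
Organism 6: 9.616 × 0.1 = 0.9616 kJ

0.96 kJ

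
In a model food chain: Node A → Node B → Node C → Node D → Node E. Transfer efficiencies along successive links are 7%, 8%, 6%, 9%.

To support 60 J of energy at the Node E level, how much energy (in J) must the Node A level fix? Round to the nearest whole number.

1984127 J

Cumulative transfer efficiency: 0.07 × 0.08 × 0.06 × 0.09 = 0.00003024
Node A energy = 60 / 0.00003024 = 1984127 J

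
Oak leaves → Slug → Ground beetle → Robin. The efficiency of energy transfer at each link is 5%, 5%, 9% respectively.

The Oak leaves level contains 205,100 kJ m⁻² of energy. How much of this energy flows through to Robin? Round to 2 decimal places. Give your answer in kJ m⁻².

46.15 kJ m⁻²

Slug: 205100 × 0.05 = 10255 kJ m⁻²
Ground beetle: 10255 × 0.05 = 512.75 kJ m⁻²
Robin: 512.75 × 0.09 = 46.1475 kJ m⁻²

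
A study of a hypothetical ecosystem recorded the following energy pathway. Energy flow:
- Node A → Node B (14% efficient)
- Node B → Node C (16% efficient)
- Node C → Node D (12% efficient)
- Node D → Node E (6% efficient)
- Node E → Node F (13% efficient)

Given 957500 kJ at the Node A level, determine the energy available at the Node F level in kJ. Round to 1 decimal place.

Node B: 957500 × 0.14 = 134050 kJ
Node C: 134050 × 0.16 = 21448 kJ
Node D: 21448 × 0.12 = 2573.76 kJ
Node E: 2573.76 × 0.06 = 154.4256 kJ
Node F: 154.4256 × 0.13 = 20.075328 kJ

20.1 kJ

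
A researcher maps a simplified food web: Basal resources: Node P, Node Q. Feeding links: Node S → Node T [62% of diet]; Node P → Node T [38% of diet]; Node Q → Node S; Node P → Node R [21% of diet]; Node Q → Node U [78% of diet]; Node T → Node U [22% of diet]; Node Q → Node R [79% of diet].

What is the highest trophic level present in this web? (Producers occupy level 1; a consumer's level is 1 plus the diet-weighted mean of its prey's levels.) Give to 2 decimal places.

Node R: 1 + (0.79×1 + 0.21×1) = 2
Node S: 1 + 1 = 2
Node T: 1 + (0.62×2 + 0.38×1) = 2.62
Node U: 1 + (0.78×1 + 0.22×2.62) = 2.3564

2.62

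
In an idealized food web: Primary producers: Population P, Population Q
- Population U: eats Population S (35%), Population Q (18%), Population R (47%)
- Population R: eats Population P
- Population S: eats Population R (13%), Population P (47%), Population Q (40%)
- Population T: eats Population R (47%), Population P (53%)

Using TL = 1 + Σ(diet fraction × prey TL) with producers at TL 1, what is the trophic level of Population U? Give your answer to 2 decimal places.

2.87

Population R: 1 + 1 = 2
Population S: 1 + (0.13×2 + 0.47×1 + 0.4×1) = 2.13
Population T: 1 + (0.47×2 + 0.53×1) = 2.47
Population U: 1 + (0.35×2.13 + 0.18×1 + 0.47×2) = 2.8655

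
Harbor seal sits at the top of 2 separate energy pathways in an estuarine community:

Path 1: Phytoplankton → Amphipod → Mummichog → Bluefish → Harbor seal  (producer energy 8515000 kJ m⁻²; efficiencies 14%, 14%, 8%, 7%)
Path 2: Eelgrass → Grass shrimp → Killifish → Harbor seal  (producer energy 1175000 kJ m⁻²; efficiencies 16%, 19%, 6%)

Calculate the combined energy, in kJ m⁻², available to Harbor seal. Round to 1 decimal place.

3077.8 kJ m⁻²

Path 1: 8515000 × 0.14 × 0.14 × 0.08 × 0.07 = 934.6064 kJ m⁻²
Path 2: 1175000 × 0.16 × 0.19 × 0.06 = 2143.2 kJ m⁻²
Total at Harbor seal: 934.6064 + 2143.2 = 3077.8064 kJ m⁻²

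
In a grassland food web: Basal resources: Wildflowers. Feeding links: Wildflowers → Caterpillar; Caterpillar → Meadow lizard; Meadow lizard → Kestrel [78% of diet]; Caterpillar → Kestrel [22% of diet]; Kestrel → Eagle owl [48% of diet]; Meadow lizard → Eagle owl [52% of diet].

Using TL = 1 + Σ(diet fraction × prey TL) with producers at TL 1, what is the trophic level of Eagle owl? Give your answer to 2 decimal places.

4.37

Caterpillar: 1 + 1 = 2
Meadow lizard: 1 + 2 = 3
Kestrel: 1 + (0.78×3 + 0.22×2) = 3.78
Eagle owl: 1 + (0.48×3.78 + 0.52×3) = 4.3744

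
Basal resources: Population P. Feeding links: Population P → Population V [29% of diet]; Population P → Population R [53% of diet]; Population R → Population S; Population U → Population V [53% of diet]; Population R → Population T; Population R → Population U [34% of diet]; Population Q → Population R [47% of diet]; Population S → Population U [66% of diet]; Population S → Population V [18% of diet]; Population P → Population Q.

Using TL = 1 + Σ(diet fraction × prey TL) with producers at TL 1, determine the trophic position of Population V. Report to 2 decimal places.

4.10

Population Q: 1 + 1 = 2
Population R: 1 + (0.53×1 + 0.47×2) = 2.47
Population S: 1 + 2.47 = 3.47
Population T: 1 + 2.47 = 3.47
Population U: 1 + (0.34×2.47 + 0.66×3.47) = 4.13
Population V: 1 + (0.53×4.13 + 0.18×3.47 + 0.29×1) = 4.1035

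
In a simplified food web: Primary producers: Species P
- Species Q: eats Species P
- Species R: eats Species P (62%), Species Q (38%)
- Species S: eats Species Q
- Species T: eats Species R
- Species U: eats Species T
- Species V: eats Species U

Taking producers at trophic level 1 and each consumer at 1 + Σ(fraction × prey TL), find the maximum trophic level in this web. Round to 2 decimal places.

Species Q: 1 + 1 = 2
Species R: 1 + (0.62×1 + 0.38×2) = 2.38
Species S: 1 + 2 = 3
Species T: 1 + 2.38 = 3.38
Species U: 1 + 3.38 = 4.38
Species V: 1 + 4.38 = 5.38

5.38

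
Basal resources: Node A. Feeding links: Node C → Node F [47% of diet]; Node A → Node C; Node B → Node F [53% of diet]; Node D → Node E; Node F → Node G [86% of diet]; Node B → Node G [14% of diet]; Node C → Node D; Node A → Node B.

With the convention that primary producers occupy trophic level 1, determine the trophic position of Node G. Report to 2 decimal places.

3.86

Node B: 1 + 1 = 2
Node C: 1 + 1 = 2
Node D: 1 + 2 = 3
Node E: 1 + 3 = 4
Node F: 1 + (0.53×2 + 0.47×2) = 3
Node G: 1 + (0.14×2 + 0.86×3) = 3.86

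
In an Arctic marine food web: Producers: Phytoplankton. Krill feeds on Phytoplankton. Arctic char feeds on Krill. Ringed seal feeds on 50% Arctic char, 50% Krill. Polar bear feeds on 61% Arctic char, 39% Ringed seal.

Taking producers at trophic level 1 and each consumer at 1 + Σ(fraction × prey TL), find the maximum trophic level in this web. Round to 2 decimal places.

Krill: 1 + 1 = 2
Arctic char: 1 + 2 = 3
Ringed seal: 1 + (0.5×3 + 0.5×2) = 3.5
Polar bear: 1 + (0.61×3 + 0.39×3.5) = 4.195

4.20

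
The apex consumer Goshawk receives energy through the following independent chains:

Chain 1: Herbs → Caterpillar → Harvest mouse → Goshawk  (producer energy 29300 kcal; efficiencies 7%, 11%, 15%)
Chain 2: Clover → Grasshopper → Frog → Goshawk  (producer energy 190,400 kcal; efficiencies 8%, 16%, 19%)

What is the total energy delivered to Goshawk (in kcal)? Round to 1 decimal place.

Chain 1: 29300 × 0.07 × 0.11 × 0.15 = 33.8415 kcal
Chain 2: 190400 × 0.08 × 0.16 × 0.19 = 463.0528 kcal
Total at Goshawk: 33.8415 + 463.0528 = 496.8943 kcal

496.9 kcal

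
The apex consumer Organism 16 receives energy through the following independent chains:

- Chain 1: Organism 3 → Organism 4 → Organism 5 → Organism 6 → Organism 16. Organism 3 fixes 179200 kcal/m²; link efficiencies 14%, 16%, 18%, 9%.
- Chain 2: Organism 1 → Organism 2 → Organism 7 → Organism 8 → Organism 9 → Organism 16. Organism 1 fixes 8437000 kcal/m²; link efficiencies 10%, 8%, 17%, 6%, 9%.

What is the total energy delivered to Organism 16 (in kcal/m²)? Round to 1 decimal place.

Chain 1: 179200 × 0.14 × 0.16 × 0.18 × 0.09 = 65.028096 kcal/m²
Chain 2: 8437000 × 0.1 × 0.08 × 0.17 × 0.06 × 0.09 = 61.961328 kcal/m²
Total at Organism 16: 65.028096 + 61.961328 = 126.989424 kcal/m²

127.0 kcal/m²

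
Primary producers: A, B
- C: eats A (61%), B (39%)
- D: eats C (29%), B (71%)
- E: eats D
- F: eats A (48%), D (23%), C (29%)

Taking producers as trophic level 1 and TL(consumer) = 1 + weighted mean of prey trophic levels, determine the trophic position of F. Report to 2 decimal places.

C: 1 + (0.61×1 + 0.39×1) = 2
D: 1 + (0.29×2 + 0.71×1) = 2.29
E: 1 + 2.29 = 3.29
F: 1 + (0.48×1 + 0.23×2.29 + 0.29×2) = 2.5867

2.59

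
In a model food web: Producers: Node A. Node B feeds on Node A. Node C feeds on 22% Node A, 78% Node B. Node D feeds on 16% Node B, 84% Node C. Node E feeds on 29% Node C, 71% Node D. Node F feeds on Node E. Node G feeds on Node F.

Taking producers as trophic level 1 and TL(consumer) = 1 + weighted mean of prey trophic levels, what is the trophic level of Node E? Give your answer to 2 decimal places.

Node B: 1 + 1 = 2
Node C: 1 + (0.22×1 + 0.78×2) = 2.78
Node D: 1 + (0.16×2 + 0.84×2.78) = 3.6552
Node E: 1 + (0.29×2.78 + 0.71×3.6552) = 4.401392
Node F: 1 + 4.401392 = 5.401392
Node G: 1 + 5.401392 = 6.401392

4.40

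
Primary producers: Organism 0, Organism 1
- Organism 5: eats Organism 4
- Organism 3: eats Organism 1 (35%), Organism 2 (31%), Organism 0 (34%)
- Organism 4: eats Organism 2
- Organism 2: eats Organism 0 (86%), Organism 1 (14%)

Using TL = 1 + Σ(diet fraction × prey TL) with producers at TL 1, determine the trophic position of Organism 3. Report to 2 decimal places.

Organism 2: 1 + (0.86×1 + 0.14×1) = 2
Organism 3: 1 + (0.35×1 + 0.31×2 + 0.34×1) = 2.31
Organism 4: 1 + 2 = 3
Organism 5: 1 + 3 = 4

2.31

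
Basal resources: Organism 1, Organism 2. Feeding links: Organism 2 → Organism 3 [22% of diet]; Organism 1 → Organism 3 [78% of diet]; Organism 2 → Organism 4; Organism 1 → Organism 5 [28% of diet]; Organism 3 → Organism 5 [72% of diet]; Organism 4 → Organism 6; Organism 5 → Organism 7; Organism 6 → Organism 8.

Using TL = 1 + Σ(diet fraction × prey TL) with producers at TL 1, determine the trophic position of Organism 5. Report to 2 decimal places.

Organism 3: 1 + (0.22×1 + 0.78×1) = 2
Organism 4: 1 + 1 = 2
Organism 5: 1 + (0.28×1 + 0.72×2) = 2.72
Organism 6: 1 + 2 = 3
Organism 7: 1 + 2.72 = 3.72
Organism 8: 1 + 3 = 4

2.72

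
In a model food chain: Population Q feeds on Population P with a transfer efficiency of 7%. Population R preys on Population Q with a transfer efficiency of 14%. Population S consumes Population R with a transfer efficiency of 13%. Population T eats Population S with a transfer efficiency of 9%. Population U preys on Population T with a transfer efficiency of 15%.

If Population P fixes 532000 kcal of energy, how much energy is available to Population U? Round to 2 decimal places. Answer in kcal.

Population Q: 532000 × 0.07 = 37240 kcal
Population R: 37240 × 0.14 = 5213.6 kcal
Population S: 5213.6 × 0.13 = 677.768 kcal
Population T: 677.768 × 0.09 = 60.99912 kcal
Population U: 60.99912 × 0.15 = 9.149868 kcal

9.15 kcal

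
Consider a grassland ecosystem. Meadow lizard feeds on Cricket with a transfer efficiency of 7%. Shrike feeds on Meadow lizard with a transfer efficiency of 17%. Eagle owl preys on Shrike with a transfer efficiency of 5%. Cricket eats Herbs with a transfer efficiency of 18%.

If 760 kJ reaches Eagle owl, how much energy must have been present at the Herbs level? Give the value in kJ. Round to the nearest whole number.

Cumulative transfer efficiency: 0.18 × 0.07 × 0.17 × 0.05 = 0.0001071
Herbs energy = 760 / 0.0001071 = 7096172 kJ

7096172 kJ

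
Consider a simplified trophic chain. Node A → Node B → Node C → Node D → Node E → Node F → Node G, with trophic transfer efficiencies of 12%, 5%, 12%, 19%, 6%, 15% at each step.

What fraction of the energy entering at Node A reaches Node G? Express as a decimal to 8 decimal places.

0.00000123

Product of link efficiencies: 0.12 × 0.05 × 0.12 × 0.19 × 0.06 × 0.15 = 0.0000012312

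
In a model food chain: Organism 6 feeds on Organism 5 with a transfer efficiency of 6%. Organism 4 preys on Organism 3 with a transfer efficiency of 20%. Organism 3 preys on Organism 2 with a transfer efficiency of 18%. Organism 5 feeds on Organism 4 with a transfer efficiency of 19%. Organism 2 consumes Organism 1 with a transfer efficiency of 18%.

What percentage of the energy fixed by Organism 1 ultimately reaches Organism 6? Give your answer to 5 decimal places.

0.00739%

Product of link efficiencies: 0.18 × 0.18 × 0.2 × 0.19 × 0.06 = 0.000073872
As a percentage: 0.000073872 × 100 = 0.00739%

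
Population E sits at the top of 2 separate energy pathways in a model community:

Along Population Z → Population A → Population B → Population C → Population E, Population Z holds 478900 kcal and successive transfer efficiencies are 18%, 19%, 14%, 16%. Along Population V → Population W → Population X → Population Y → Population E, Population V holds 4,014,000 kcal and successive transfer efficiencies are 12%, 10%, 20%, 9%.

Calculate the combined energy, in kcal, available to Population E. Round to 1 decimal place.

Via Population Z: 478900 × 0.18 × 0.19 × 0.14 × 0.16 = 366.875712 kcal
Via Population V: 4014000 × 0.12 × 0.1 × 0.2 × 0.09 = 867.024 kcal
Total at Population E: 366.875712 + 867.024 = 1233.899712 kcal

1233.9 kcal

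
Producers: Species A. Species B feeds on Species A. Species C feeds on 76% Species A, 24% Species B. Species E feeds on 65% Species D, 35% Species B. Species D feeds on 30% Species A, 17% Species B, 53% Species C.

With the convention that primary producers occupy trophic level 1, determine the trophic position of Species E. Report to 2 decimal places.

Species B: 1 + 1 = 2
Species C: 1 + (0.76×1 + 0.24×2) = 2.24
Species D: 1 + (0.3×1 + 0.17×2 + 0.53×2.24) = 2.8272
Species E: 1 + (0.65×2.8272 + 0.35×2) = 3.53768

3.54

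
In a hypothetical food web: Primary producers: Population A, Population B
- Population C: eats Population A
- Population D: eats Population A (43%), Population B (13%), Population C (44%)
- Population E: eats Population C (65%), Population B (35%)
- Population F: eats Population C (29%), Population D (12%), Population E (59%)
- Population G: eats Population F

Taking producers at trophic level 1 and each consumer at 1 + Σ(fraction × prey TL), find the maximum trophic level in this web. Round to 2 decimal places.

Population C: 1 + 1 = 2
Population D: 1 + (0.43×1 + 0.13×1 + 0.44×2) = 2.44
Population E: 1 + (0.65×2 + 0.35×1) = 2.65
Population F: 1 + (0.29×2 + 0.12×2.44 + 0.59×2.65) = 3.4363
Population G: 1 + 3.4363 = 4.4363

4.44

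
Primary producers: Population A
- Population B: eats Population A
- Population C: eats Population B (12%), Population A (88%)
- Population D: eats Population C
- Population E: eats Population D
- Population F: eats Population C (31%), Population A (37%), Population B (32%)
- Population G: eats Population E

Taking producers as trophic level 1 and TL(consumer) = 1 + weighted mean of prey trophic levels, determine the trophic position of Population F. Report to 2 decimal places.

Population B: 1 + 1 = 2
Population C: 1 + (0.12×2 + 0.88×1) = 2.12
Population D: 1 + 2.12 = 3.12
Population E: 1 + 3.12 = 4.12
Population F: 1 + (0.31×2.12 + 0.37×1 + 0.32×2) = 2.6672
Population G: 1 + 4.12 = 5.12

2.67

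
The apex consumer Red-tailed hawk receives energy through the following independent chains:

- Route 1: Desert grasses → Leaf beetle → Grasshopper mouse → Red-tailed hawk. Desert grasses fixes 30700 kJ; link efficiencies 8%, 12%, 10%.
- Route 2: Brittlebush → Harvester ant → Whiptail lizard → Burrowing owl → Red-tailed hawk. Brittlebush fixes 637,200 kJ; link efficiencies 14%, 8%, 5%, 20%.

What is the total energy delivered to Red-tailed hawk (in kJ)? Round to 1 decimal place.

100.8 kJ

Route 1: 30700 × 0.08 × 0.12 × 0.1 = 29.472 kJ
Route 2: 637200 × 0.14 × 0.08 × 0.05 × 0.2 = 71.3664 kJ
Total at Red-tailed hawk: 29.472 + 71.3664 = 100.8384 kJ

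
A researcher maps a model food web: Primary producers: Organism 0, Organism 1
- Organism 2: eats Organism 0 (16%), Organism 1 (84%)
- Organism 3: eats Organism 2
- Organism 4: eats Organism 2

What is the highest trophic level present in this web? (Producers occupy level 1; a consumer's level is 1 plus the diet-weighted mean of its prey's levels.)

Organism 2: 1 + (0.16×1 + 0.84×1) = 2
Organism 3: 1 + 2 = 3
Organism 4: 1 + 2 = 3

3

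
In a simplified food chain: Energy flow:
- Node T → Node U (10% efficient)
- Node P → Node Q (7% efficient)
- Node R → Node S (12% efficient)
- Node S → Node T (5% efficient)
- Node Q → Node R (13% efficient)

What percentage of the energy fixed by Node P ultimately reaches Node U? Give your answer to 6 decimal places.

0.000546%

Product of link efficiencies: 0.07 × 0.13 × 0.12 × 0.05 × 0.1 = 0.00000546
As a percentage: 0.00000546 × 100 = 0.000546%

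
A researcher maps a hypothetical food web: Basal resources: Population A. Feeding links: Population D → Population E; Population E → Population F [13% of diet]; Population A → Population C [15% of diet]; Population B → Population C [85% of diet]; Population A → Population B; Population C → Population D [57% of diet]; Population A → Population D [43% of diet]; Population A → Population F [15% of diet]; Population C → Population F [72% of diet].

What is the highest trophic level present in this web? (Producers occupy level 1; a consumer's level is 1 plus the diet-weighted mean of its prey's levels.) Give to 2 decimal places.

4.05

Population B: 1 + 1 = 2
Population C: 1 + (0.85×2 + 0.15×1) = 2.85
Population D: 1 + (0.43×1 + 0.57×2.85) = 3.0545
Population E: 1 + 3.0545 = 4.0545
Population F: 1 + (0.15×1 + 0.72×2.85 + 0.13×4.0545) = 3.729085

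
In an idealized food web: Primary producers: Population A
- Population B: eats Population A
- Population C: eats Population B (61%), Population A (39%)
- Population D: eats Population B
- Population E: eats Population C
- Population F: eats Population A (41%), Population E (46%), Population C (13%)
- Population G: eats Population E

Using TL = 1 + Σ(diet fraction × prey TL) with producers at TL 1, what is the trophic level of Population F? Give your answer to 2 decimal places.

Population B: 1 + 1 = 2
Population C: 1 + (0.61×2 + 0.39×1) = 2.61
Population D: 1 + 2 = 3
Population E: 1 + 2.61 = 3.61
Population F: 1 + (0.41×1 + 0.46×3.61 + 0.13×2.61) = 3.4099
Population G: 1 + 3.61 = 4.61

3.41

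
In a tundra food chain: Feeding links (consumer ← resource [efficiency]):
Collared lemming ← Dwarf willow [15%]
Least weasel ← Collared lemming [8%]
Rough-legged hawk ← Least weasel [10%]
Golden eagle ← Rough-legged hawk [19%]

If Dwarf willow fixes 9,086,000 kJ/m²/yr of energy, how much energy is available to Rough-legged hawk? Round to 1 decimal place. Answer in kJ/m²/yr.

Collared lemming: 9086000 × 0.15 = 1362900 kJ/m²/yr
Least weasel: 1362900 × 0.08 = 109032 kJ/m²/yr
Rough-legged hawk: 109032 × 0.1 = 10903.2 kJ/m²/yr

10903.2 kJ/m²/yr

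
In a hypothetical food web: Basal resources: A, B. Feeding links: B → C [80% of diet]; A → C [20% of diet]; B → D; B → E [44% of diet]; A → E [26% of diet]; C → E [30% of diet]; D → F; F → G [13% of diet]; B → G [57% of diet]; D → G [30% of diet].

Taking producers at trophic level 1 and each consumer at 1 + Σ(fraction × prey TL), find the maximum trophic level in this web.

C: 1 + (0.8×1 + 0.2×1) = 2
D: 1 + 1 = 2
E: 1 + (0.44×1 + 0.26×1 + 0.3×2) = 2.3
F: 1 + 2 = 3
G: 1 + (0.13×3 + 0.57×1 + 0.3×2) = 2.56

3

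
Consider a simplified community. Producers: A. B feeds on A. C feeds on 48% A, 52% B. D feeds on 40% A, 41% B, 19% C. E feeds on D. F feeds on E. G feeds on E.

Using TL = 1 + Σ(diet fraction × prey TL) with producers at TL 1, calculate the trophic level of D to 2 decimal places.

2.70

B: 1 + 1 = 2
C: 1 + (0.48×1 + 0.52×2) = 2.52
D: 1 + (0.4×1 + 0.41×2 + 0.19×2.52) = 2.6988
E: 1 + 2.6988 = 3.6988
F: 1 + 3.6988 = 4.6988
G: 1 + 3.6988 = 4.6988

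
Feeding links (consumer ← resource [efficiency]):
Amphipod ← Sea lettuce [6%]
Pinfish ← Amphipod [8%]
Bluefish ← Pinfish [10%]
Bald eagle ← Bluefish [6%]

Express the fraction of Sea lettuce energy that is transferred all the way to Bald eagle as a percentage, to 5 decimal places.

Product of link efficiencies: 0.06 × 0.08 × 0.1 × 0.06 = 0.0000288
As a percentage: 0.0000288 × 100 = 0.00288%

0.00288%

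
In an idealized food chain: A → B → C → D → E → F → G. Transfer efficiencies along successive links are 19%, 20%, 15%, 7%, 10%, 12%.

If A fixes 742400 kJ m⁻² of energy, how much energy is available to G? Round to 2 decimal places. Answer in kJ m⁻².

B: 742400 × 0.19 = 141056 kJ m⁻²
C: 141056 × 0.2 = 28211.2 kJ m⁻²
D: 28211.2 × 0.15 = 4231.68 kJ m⁻²
E: 4231.68 × 0.07 = 296.2176 kJ m⁻²
F: 296.2176 × 0.1 = 29.62176 kJ m⁻²
G: 29.62176 × 0.12 = 3.5546112 kJ m⁻²

3.55 kJ m⁻²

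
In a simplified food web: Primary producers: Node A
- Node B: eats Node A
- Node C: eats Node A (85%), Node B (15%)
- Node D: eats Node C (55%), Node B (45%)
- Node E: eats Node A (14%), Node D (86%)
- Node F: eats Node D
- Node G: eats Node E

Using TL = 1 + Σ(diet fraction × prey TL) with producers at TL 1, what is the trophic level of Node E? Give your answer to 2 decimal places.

3.79

Node B: 1 + 1 = 2
Node C: 1 + (0.85×1 + 0.15×2) = 2.15
Node D: 1 + (0.55×2.15 + 0.45×2) = 3.0825
Node E: 1 + (0.14×1 + 0.86×3.0825) = 3.79095
Node F: 1 + 3.0825 = 4.0825
Node G: 1 + 3.79095 = 4.79095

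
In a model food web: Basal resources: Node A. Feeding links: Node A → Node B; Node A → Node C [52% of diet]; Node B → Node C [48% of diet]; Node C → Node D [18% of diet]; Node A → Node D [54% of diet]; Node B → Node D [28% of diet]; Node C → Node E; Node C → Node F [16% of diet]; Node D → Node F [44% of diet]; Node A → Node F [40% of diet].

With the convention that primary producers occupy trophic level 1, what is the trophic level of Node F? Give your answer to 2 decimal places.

Node B: 1 + 1 = 2
Node C: 1 + (0.52×1 + 0.48×2) = 2.48
Node D: 1 + (0.18×2.48 + 0.54×1 + 0.28×2) = 2.5464
Node E: 1 + 2.48 = 3.48
Node F: 1 + (0.16×2.48 + 0.44×2.5464 + 0.4×1) = 2.917216

2.92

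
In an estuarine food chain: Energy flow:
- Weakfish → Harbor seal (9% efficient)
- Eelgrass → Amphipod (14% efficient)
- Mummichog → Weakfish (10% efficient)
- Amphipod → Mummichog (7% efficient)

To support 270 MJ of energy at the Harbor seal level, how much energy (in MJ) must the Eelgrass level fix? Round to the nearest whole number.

Cumulative transfer efficiency: 0.14 × 0.07 × 0.1 × 0.09 = 0.0000882
Eelgrass energy = 270 / 0.0000882 = 3061224 MJ

3061224 MJ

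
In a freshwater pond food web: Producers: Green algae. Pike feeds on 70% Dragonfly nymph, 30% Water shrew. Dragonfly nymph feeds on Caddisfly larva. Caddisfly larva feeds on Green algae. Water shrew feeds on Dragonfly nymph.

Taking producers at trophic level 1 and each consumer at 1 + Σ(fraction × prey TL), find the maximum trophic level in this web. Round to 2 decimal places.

4.30

Caddisfly larva: 1 + 1 = 2
Dragonfly nymph: 1 + 2 = 3
Water shrew: 1 + 3 = 4
Pike: 1 + (0.7×3 + 0.3×4) = 4.3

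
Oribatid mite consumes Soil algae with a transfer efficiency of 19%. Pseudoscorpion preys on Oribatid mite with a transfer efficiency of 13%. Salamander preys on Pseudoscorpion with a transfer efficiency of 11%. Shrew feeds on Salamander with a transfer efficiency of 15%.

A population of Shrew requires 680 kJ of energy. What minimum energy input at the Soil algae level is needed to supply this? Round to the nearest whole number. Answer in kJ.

1668507 kJ

Cumulative transfer efficiency: 0.19 × 0.13 × 0.11 × 0.15 = 0.00040755
Soil algae energy = 680 / 0.00040755 = 1668507 kJ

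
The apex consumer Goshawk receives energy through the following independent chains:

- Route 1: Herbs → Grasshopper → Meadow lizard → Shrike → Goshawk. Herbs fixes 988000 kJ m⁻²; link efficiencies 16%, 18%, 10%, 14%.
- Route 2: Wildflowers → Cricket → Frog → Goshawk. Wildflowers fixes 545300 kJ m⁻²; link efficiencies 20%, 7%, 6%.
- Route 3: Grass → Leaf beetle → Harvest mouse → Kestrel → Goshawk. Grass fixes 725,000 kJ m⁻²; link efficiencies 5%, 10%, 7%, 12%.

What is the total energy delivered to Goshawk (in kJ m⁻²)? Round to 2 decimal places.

Route 1: 988000 × 0.16 × 0.18 × 0.1 × 0.14 = 398.3616 kJ m⁻²
Route 2: 545300 × 0.2 × 0.07 × 0.06 = 458.052 kJ m⁻²
Route 3: 725000 × 0.05 × 0.1 × 0.07 × 0.12 = 30.45 kJ m⁻²
Total at Goshawk: 398.3616 + 458.052 + 30.45 = 886.8636 kJ m⁻²

886.86 kJ m⁻²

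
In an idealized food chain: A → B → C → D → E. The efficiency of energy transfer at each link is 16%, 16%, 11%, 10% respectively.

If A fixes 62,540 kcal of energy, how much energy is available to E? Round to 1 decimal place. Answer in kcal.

17.6 kcal

B: 62540 × 0.16 = 10006.4 kcal
C: 10006.4 × 0.16 = 1601.024 kcal
D: 1601.024 × 0.11 = 176.11264 kcal
E: 176.11264 × 0.1 = 17.611264 kcal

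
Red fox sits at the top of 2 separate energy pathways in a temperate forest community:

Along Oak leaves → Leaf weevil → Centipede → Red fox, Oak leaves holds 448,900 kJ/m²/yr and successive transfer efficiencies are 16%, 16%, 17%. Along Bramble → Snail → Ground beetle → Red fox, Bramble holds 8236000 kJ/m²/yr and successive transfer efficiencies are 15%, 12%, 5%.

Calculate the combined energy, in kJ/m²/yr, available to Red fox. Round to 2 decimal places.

Via Oak leaves: 448900 × 0.16 × 0.16 × 0.17 = 1953.6128 kJ/m²/yr
Via Bramble: 8236000 × 0.15 × 0.12 × 0.05 = 7412.4 kJ/m²/yr
Total at Red fox: 1953.6128 + 7412.4 = 9366.0128 kJ/m²/yr

9366.01 kJ/m²/yr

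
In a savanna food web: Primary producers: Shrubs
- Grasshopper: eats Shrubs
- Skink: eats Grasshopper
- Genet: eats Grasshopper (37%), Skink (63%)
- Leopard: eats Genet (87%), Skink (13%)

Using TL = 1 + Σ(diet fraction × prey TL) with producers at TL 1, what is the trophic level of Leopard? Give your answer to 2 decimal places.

4.55

Grasshopper: 1 + 1 = 2
Skink: 1 + 2 = 3
Genet: 1 + (0.37×2 + 0.63×3) = 3.63
Leopard: 1 + (0.87×3.63 + 0.13×3) = 4.5481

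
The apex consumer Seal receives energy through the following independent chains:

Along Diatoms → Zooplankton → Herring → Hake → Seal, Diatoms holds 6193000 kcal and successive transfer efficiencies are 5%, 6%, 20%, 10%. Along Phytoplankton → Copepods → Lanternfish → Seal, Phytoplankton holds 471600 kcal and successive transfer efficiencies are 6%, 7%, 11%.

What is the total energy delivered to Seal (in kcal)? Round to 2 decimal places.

Via Diatoms: 6193000 × 0.05 × 0.06 × 0.2 × 0.1 = 371.58 kcal
Via Phytoplankton: 471600 × 0.06 × 0.07 × 0.11 = 217.8792 kcal
Total at Seal: 371.58 + 217.8792 = 589.4592 kcal

589.46 kcal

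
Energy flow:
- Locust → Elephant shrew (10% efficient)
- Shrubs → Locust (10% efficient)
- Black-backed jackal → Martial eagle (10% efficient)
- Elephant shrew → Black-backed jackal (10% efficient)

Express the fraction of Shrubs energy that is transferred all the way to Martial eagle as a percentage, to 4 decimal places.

Product of link efficiencies: 0.1 × 0.1 × 0.1 × 0.1 = 0.0001
As a percentage: 0.0001 × 100 = 0.0100%

0.0100%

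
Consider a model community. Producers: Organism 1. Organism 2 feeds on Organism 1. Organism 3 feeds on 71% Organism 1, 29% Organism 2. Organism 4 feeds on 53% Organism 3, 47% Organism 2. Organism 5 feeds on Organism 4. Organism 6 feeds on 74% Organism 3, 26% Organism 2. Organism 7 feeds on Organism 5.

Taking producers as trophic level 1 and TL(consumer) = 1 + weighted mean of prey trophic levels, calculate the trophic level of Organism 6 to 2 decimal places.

Organism 2: 1 + 1 = 2
Organism 3: 1 + (0.71×1 + 0.29×2) = 2.29
Organism 4: 1 + (0.53×2.29 + 0.47×2) = 3.1537
Organism 5: 1 + 3.1537 = 4.1537
Organism 6: 1 + (0.74×2.29 + 0.26×2) = 3.2146
Organism 7: 1 + 4.1537 = 5.1537

3.21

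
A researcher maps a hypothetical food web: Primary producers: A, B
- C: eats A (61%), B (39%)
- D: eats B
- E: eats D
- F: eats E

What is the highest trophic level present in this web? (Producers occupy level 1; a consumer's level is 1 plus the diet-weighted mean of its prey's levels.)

4

C: 1 + (0.61×1 + 0.39×1) = 2
D: 1 + 1 = 2
E: 1 + 2 = 3
F: 1 + 3 = 4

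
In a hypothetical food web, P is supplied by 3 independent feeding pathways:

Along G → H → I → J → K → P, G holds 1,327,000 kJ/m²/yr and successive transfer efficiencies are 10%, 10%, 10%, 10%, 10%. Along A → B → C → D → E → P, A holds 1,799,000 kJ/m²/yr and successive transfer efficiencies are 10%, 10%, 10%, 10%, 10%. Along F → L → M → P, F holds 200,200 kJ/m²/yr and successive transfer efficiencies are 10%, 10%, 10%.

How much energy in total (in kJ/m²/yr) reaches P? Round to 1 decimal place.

231.5 kJ/m²/yr

Via G: 1327000 × 0.1 × 0.1 × 0.1 × 0.1 × 0.1 = 13.27 kJ/m²/yr
Via A: 1799000 × 0.1 × 0.1 × 0.1 × 0.1 × 0.1 = 17.99 kJ/m²/yr
Via F: 200200 × 0.1 × 0.1 × 0.1 = 200.2 kJ/m²/yr
Total at P: 13.27 + 17.99 + 200.2 = 231.46 kJ/m²/yr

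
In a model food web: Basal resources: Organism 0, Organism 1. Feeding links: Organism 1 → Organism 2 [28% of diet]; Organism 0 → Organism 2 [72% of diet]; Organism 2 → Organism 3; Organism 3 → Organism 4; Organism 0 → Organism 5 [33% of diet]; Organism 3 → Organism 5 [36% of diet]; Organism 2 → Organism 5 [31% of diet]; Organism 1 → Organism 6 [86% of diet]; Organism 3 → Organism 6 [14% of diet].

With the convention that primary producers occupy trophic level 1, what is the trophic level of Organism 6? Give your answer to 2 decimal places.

Organism 2: 1 + (0.28×1 + 0.72×1) = 2
Organism 3: 1 + 2 = 3
Organism 4: 1 + 3 = 4
Organism 5: 1 + (0.33×1 + 0.36×3 + 0.31×2) = 3.03
Organism 6: 1 + (0.86×1 + 0.14×3) = 2.28

2.28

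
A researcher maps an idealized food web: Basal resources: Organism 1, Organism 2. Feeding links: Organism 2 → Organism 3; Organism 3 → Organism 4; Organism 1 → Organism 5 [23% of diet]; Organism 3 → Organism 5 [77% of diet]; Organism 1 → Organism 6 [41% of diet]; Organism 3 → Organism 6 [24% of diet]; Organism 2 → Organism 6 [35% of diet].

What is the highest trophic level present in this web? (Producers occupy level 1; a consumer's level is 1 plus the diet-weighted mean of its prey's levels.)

Organism 3: 1 + 1 = 2
Organism 4: 1 + 2 = 3
Organism 5: 1 + (0.23×1 + 0.77×2) = 2.77
Organism 6: 1 + (0.41×1 + 0.24×2 + 0.35×1) = 2.24

3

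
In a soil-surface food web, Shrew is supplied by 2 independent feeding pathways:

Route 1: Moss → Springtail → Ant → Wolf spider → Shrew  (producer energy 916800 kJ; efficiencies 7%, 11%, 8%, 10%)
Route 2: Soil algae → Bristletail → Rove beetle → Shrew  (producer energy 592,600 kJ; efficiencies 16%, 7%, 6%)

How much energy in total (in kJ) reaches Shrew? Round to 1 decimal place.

Route 1: 916800 × 0.07 × 0.11 × 0.08 × 0.1 = 56.47488 kJ
Route 2: 592600 × 0.16 × 0.07 × 0.06 = 398.2272 kJ
Total at Shrew: 56.47488 + 398.2272 = 454.70208 kJ

454.7 kJ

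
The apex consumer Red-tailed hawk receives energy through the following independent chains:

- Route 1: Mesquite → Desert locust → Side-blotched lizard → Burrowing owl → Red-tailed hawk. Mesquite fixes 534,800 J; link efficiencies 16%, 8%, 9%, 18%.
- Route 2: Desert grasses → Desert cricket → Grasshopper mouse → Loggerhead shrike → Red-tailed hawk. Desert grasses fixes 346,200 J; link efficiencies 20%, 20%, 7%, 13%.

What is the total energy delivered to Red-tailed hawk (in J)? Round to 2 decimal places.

236.91 J

Route 1: 534800 × 0.16 × 0.08 × 0.09 × 0.18 = 110.896128 J
Route 2: 346200 × 0.2 × 0.2 × 0.07 × 0.13 = 126.0168 J
Total at Red-tailed hawk: 110.896128 + 126.0168 = 236.912928 J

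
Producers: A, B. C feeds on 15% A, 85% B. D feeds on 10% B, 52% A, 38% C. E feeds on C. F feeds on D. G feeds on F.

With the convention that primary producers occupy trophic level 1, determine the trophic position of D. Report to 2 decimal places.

2.38

C: 1 + (0.15×1 + 0.85×1) = 2
D: 1 + (0.1×1 + 0.52×1 + 0.38×2) = 2.38
E: 1 + 2 = 3
F: 1 + 2.38 = 3.38
G: 1 + 3.38 = 4.38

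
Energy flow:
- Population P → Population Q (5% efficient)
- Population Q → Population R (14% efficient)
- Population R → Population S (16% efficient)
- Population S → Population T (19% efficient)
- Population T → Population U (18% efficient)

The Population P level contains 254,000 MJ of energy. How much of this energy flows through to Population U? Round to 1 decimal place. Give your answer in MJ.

Population Q: 254000 × 0.05 = 12700 MJ
Population R: 12700 × 0.14 = 1778 MJ
Population S: 1778 × 0.16 = 284.48 MJ
Population T: 284.48 × 0.19 = 54.0512 MJ
Population U: 54.0512 × 0.18 = 9.729216 MJ

9.7 MJ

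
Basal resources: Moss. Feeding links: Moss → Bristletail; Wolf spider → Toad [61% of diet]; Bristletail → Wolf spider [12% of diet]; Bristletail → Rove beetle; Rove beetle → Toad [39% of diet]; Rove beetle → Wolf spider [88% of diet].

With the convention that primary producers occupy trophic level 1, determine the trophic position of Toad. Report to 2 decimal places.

Bristletail: 1 + 1 = 2
Rove beetle: 1 + 2 = 3
Wolf spider: 1 + (0.88×3 + 0.12×2) = 3.88
Toad: 1 + (0.39×3 + 0.61×3.88) = 4.5368

4.54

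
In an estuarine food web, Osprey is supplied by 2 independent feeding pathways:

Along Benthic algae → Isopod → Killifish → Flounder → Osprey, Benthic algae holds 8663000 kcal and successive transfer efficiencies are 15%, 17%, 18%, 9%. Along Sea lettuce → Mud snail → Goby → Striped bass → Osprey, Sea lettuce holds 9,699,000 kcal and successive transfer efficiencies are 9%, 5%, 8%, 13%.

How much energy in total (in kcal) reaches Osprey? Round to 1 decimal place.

Via Benthic algae: 8663000 × 0.15 × 0.17 × 0.18 × 0.09 = 3578.6853 kcal
Via Sea lettuce: 9699000 × 0.09 × 0.05 × 0.08 × 0.13 = 453.9132 kcal
Total at Osprey: 3578.6853 + 453.9132 = 4032.5985 kcal

4032.6 kcal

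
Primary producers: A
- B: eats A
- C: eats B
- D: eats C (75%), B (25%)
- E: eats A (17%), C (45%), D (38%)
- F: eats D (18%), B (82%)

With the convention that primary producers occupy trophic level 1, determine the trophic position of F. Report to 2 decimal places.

3.32

B: 1 + 1 = 2
C: 1 + 2 = 3
D: 1 + (0.75×3 + 0.25×2) = 3.75
E: 1 + (0.17×1 + 0.45×3 + 0.38×3.75) = 3.945
F: 1 + (0.18×3.75 + 0.82×2) = 3.315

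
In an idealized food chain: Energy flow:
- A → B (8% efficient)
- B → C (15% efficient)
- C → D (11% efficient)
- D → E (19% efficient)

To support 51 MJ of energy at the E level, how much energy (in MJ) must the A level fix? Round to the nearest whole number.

Cumulative transfer efficiency: 0.08 × 0.15 × 0.11 × 0.19 = 0.0002508
A energy = 51 / 0.0002508 = 203349 MJ

203349 MJ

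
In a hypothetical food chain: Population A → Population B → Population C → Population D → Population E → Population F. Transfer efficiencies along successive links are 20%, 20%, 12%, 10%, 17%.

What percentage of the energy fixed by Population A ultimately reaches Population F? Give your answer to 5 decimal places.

Product of link efficiencies: 0.2 × 0.2 × 0.12 × 0.1 × 0.17 = 0.0000816
As a percentage: 0.0000816 × 100 = 0.00816%

0.00816%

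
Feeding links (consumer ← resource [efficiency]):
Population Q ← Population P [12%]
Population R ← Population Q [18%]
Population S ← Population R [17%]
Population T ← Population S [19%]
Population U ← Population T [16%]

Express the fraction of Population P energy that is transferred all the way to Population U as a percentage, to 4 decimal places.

Product of link efficiencies: 0.12 × 0.18 × 0.17 × 0.19 × 0.16 = 0.0001116288
As a percentage: 0.0001116288 × 100 = 0.0112%

0.0112%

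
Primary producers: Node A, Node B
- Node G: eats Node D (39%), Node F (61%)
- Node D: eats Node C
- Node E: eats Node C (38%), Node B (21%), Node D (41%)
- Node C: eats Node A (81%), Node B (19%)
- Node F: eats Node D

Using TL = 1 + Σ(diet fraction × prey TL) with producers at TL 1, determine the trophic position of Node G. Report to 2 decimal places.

Node C: 1 + (0.81×1 + 0.19×1) = 2
Node D: 1 + 2 = 3
Node E: 1 + (0.38×2 + 0.21×1 + 0.41×3) = 3.2
Node F: 1 + 3 = 4
Node G: 1 + (0.39×3 + 0.61×4) = 4.61

4.61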